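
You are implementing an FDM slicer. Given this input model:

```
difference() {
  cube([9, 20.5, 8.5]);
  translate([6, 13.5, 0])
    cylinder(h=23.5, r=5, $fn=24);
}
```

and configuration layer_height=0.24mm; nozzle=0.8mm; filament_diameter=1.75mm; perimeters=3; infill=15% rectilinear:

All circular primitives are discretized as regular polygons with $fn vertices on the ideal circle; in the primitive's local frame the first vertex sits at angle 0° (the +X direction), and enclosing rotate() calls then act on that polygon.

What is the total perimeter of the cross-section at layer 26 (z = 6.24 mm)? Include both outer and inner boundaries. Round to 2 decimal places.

At z = 6.24 mm: the 9×20.5 cube contributes its full rectangle (perimeter 59.00 mm); the cylinder at (6, 13.5): section is a regular 24-gon, circumradius r=5 (perimeter = 2·24·5.000·sin(180°/24) = 31.33 mm); Subtracting the remaining from the first: starting from the 9×20.5 cube, the r=5 cylinder at (6, 13.5) partially overlaps it — only the 66.73 mm² overlap (of its 77.65 mm²) is removed, clipping the outline — boundary = 73.25 mm. Overall, the cross-section is a single solid region. Total boundary length (outer) = 73.25 mm.

73.25 mm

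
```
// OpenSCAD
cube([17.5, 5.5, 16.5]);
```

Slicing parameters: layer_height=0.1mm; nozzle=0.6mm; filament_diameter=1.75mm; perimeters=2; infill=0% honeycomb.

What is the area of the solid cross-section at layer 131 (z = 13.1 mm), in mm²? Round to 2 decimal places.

96.25 mm²

At z = 13.1 mm: the cube is present — its section is the full 17.5×5.5 rectangle (area 96.25 mm²). Overall, the cross-section is a single solid region. Net area = 96.25 mm².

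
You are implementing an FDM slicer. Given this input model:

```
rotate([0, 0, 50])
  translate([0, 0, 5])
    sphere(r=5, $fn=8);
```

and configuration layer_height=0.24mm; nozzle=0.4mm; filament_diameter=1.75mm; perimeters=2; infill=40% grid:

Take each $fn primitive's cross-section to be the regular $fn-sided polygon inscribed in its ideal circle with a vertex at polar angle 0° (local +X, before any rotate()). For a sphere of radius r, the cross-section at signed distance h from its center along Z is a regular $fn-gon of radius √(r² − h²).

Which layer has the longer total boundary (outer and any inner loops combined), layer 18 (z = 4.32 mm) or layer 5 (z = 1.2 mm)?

Layer 18 (z = 4.32): the r=5 sphere slices to a regular 8-gon of circumradius 4.954 (√(r²−h²) with h=0.68 from center) (perimeter = 2·8·4.954·sin(180°/8) = 30.33 mm); (rotated 50° about Z; rotation is an isometry so areas/perimeters/island counts are preserved). So its perimeter = 30.33 mm. Layer 5 (z = 1.2): the r=5 sphere contributes a regular 8-gon of circumradius √(5²−3.8²) = 3.250 (perimeter = 2·8·3.250·sin(180°/8) = 19.90 mm); (whole slice rotated 50° about Z — lengths, areas and connectivity unchanged). So its perimeter = 19.90 mm. Layer 18 is larger (30.33 vs 19.90 mm).

layer 18 (z = 4.32 mm)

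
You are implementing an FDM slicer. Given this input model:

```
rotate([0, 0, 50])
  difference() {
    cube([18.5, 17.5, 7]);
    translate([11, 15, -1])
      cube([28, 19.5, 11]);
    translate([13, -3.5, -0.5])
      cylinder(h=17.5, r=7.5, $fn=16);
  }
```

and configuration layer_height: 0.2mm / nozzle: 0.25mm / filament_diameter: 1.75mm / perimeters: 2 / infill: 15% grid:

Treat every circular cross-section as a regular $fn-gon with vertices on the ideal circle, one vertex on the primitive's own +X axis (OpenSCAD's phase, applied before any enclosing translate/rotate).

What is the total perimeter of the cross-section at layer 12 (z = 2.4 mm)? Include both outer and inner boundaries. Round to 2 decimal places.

At z = 2.4 mm: the cube (footprint 18.5×17.5) is included at this height (perimeter 72.00 mm); the cube at (11, 15) is present — its section is the full 28×19.5 rectangle (perimeter 95.00 mm); the cylinder at (13, -3.5): section is a regular 16-gon, circumradius r=7.5 (perimeter = 2·16·7.500·sin(180°/16) = 46.82 mm); After the difference (first − rest): starting from the 18.5×17.5 cube, the 28×19.5 cube at (11, 15) partially overlaps it — only the 18.75 mm² overlap (of its 546.00 mm²) is removed, clipping the outline; the r=7.5 cylinder at (13, -3.5) partially overlaps it — only the 35.47 mm² overlap (of its 172.21 mm²) is removed, clipping the outline — boundary = 72.71 mm; (rotated 50° about Z; rotation is an isometry so areas/perimeters/island counts are preserved). Overall, the cross-section is a single solid region. Total boundary length (outer) = 72.71 mm.

72.71 mm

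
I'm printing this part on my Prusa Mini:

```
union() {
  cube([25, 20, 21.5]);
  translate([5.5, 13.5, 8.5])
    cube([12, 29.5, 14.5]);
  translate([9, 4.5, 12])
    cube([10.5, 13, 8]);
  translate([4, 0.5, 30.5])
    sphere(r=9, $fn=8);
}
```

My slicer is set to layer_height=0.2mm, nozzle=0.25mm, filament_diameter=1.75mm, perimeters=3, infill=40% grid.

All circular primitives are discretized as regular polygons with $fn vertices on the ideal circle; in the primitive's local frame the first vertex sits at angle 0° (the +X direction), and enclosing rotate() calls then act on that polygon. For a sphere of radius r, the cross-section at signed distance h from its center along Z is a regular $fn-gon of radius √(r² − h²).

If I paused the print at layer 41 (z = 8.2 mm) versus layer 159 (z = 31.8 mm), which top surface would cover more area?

layer 41 (z = 8.2 mm)

Layer 41 (z = 8.2): the 25×20 cube contributes its full rectangle (area 500.00 mm²); the cube at (5.5, 13.5) is not intersected at this z (z outside [8.5, 23]); the cube at (9, 4.5) is not intersected at this z (z outside [12, 20]); the sphere at (4, 0.5) is absent (|z−center|=22.300 > r=9); Taking the union: only the 25×20 cube is present, so the union is just that shape — area = 500.00 mm². So its area = 500.00 mm². Layer 159 (z = 31.8): the cube is absent (z outside [0, 21.5]); the cube at (5.5, 13.5) does not reach this height (z outside [8.5, 23]); the cube at (9, 4.5) is absent (z outside [12, 20]); the r=9 sphere at (4, 0.5) contributes a regular 8-gon of circumradius √(9²−1.3²) = 8.906 (area = (8/2)·8.906²·sin(360°/8) = 224.32 mm²); Taking the union: only the r=9 sphere at (4, 0.5) is present, so the union is just that shape — area = 224.32 mm². So its area = 224.32 mm². Layer 41 is larger (500.00 vs 224.32 mm²).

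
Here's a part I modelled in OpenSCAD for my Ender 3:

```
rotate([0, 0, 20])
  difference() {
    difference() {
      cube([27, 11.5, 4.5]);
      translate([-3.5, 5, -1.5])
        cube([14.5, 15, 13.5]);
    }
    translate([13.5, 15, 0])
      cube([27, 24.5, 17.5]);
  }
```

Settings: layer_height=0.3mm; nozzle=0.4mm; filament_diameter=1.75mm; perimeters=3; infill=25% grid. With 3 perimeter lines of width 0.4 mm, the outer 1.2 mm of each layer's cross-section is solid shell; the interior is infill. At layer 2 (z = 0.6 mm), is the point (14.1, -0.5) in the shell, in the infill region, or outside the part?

At z = 0.6 mm: the cube (footprint 27×11.5) is included at this height; the cube at (-3.5, 5) (footprint 14.5×15) is included at this height; Taking the first minus the rest: starting from the 27×11.5 cube, the 14.5×15 cube at (-3.5, 5) partially overlaps it — only the 71.50 mm² overlap (of its 217.50 mm²) is removed, clipping the outline — 1 connected region; the cube at (13.5, 15) (footprint 27×24.5) is included at this height; After the difference (first − rest): starting from that combined region, the 27×24.5 cube at (13.5, 15) misses the remaining region (no effect) — 1 connected region; (whole slice rotated 20° about Z — lengths, areas and connectivity unchanged). Overall, the cross-section is a single solid region. Undo the 20° rotation: the query point maps to (13.079, -5.292) in the un-rotated model frame. The nearest boundary edge runs (27.00, 0.00)→(0.00, 0.00); distance from the point to it = 5.29 mm. The point is not inside any of the regions above, so it lies outside the cross-section (5.29 mm from the nearest boundary).

outside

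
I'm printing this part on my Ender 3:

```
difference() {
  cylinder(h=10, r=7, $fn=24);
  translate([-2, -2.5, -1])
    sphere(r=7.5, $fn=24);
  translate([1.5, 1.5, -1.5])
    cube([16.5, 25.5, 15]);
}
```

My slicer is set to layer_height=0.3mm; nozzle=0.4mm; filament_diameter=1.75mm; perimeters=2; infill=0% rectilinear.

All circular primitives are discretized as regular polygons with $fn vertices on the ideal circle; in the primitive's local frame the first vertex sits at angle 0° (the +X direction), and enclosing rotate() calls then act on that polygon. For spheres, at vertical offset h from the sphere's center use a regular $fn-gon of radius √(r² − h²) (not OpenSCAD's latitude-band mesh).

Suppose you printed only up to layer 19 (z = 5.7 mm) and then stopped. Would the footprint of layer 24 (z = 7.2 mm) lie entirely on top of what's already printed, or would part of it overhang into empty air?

part overhangs

Compare the two slices. At z = 5.7: the cylinder: section is a regular 24-gon, circumradius r=7 (area = (24/2)·7.000²·sin(360°/24) = 152.19 mm²); the sphere at (-2, -2.5): section is a regular 24-gon, circumradius = √(r²−h²) = √(7.5²−6.7²) = 3.370 (area = (24/2)·3.370²·sin(360°/24) = 35.28 mm²); the cube at (1.5, 1.5) (footprint 16.5×25.5) is included at this height (area 420.75 mm²); After the difference (first − rest): starting from the r=7 cylinder (152.19 mm²), the r=7.5 sphere at (-2, -2.5) lies wholly inside it (removes its full 35.28 mm² and its 21.12 mm outline becomes a hole wall); the 16.5×25.5 cube at (1.5, 1.5) partially overlaps it — only the 19.59 mm² overlap (of its 420.75 mm²) is removed, clipping the outline — area = 97.31 mm². At z = 7.2: the r=7 cylinder gives a regular 24-gon of circumradius 7 (constant along its height) (area = (24/2)·7.000²·sin(360°/24) = 152.19 mm²); the sphere at (-2, -2.5) is absent (|z−center|=8.200 > r=7.5); the 16.5×25.5 cube at (1.5, 1.5) contributes its full rectangle (area 420.75 mm²); Taking the first minus the rest: starting from the r=7 cylinder (152.19 mm²), the 16.5×25.5 cube at (1.5, 1.5) partially overlaps it — only the 19.59 mm² overlap (of its 420.75 mm²) is removed, clipping the outline — area = 132.59 mm². Checking containment: at z = 7.2 the cross-section extends beyond the z = 5.7 cross-section by about 35.28 mm².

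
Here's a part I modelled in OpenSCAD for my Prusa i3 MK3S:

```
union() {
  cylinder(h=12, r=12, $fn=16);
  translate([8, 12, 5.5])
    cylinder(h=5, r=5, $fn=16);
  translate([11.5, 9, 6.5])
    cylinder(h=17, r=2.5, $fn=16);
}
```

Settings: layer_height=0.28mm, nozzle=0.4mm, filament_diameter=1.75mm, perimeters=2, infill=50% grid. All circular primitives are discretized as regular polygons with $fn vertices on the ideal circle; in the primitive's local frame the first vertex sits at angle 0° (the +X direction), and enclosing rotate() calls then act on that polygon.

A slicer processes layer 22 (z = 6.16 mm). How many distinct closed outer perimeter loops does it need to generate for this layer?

1

At z = 6.16 mm: the r=12 cylinder contributes a regular 16-gon of circumradius 12; the r=5 cylinder at (8, 12) contributes a regular 16-gon of circumradius 5; the cylinder at (11.5, 9) is absent (z outside [6.5, 23.5]); Taking the union: the regions partially overlap (shared area 12.32 mm²), so overlapping operands fuse into one piece — 1 connected region. The result has 1 disconnected region.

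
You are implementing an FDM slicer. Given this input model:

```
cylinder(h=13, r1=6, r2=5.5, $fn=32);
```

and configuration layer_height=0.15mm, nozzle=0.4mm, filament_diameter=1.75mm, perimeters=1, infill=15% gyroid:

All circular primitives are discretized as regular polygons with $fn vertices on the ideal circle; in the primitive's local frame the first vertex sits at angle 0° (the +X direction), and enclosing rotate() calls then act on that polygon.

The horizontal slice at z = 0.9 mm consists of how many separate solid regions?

At z = 0.9 mm: the cone: at t=0.069 of its height the radius interpolates to r₁+(r₂−r₁)t = 5.965, giving a regular 32-gon of that circumradius. The result has 1 disconnected region.

1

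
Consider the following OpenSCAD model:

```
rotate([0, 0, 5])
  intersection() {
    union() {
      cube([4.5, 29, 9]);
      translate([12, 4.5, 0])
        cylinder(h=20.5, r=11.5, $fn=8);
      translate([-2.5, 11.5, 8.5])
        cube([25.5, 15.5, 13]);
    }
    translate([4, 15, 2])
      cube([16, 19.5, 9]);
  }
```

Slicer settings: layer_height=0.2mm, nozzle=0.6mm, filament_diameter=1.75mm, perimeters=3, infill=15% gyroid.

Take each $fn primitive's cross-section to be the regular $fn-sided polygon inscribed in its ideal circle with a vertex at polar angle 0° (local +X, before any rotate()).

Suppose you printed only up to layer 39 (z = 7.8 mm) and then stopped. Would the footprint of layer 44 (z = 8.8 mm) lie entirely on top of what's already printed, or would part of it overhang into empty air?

Compare the two slices. At z = 7.8: the 4.5×29 cube contributes its full rectangle (area 130.50 mm²); the r=11.5 cylinder at (12, 4.5) contributes a regular 8-gon of circumradius 11.5 (area = (8/2)·11.500²·sin(360°/8) = 374.06 mm²); the cube at (-2.5, 11.5) does not reach this height (z outside [8.5, 21.5]); Merging all regions: the regions partially overlap — summed areas 504.56 mm² minus the doubly-counted overlap 32.72 mm² gives 471.84 mm² — area = 471.84 mm²; the cube at (4, 15) (footprint 16×19.5) is included at this height (area 312.00 mm²); Taking the intersection: the 16×19.5 cube at (4, 15) partially overlaps the result so far; clipping to the common part keeps 9.41 mm² — area = 9.41 mm²; (whole slice rotated 5° about Z — lengths, areas and connectivity unchanged). At z = 8.8: the cube is present — its section is the full 4.5×29 rectangle (area 130.50 mm²); the cylinder at (12, 4.5): section is a regular 8-gon, circumradius r=11.5 (area = (8/2)·11.500²·sin(360°/8) = 374.06 mm²); the cube at (-2.5, 11.5) is present — its section is the full 25.5×15.5 rectangle (area 395.25 mm²); Merging all regions: the regions partially overlap — summed areas 899.81 mm² minus the doubly-counted overlap 147.73 mm² gives 752.08 mm² — area = 752.08 mm²; the 16×19.5 cube at (4, 15) contributes its full rectangle (area 312.00 mm²); Keeping only the common overlap: the 16×19.5 cube at (4, 15) partially overlaps that combined region; clipping to the common part keeps 193.00 mm² — area = 193.00 mm²; (whole slice rotated 5° about Z — lengths, areas and connectivity unchanged). Checking containment: at z = 8.8 the cross-section extends beyond the z = 7.8 cross-section by about 183.59 mm².

part overhangs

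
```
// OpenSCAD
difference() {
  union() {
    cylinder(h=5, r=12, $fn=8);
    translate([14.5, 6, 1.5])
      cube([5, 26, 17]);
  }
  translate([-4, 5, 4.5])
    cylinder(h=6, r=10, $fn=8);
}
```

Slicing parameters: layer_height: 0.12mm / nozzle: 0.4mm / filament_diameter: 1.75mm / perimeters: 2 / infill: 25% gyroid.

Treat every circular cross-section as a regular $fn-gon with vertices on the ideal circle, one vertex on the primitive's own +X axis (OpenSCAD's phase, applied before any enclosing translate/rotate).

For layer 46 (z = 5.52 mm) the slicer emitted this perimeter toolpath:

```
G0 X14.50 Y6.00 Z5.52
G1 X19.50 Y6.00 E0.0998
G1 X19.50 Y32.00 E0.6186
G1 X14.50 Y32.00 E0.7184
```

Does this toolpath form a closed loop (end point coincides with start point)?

Start point (G0): (14.50, 6.00). End point (last G1): the path does not return to the start — open.

no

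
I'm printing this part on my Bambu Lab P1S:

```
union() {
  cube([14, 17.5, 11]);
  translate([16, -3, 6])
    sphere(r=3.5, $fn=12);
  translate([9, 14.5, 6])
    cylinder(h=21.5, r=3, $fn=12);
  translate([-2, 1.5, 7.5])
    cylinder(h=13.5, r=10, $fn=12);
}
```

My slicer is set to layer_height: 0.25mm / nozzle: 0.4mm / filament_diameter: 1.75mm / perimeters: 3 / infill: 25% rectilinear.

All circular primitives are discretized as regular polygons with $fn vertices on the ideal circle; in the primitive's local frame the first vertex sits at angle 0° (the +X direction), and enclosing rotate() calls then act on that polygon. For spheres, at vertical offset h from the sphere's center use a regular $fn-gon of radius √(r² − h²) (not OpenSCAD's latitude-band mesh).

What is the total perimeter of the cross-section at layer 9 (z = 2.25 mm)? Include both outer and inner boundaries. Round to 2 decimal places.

63.00 mm

At z = 2.25 mm: the cube (footprint 14×17.5) is included at this height (perimeter 63.00 mm); the sphere at (16, -3) is absent (|z−center|=3.750 > r=3.5); the cylinder at (9, 14.5) is not intersected at this z (z outside [6, 27.5]); the cylinder at (-2, 1.5) is not intersected at this z (z outside [7.5, 21]); Combining (union): only the 14×17.5 cube is present, so the union is just that shape — boundary = 63.00 mm. Overall, the cross-section is a single solid region. Total boundary length (outer) = 63.00 mm.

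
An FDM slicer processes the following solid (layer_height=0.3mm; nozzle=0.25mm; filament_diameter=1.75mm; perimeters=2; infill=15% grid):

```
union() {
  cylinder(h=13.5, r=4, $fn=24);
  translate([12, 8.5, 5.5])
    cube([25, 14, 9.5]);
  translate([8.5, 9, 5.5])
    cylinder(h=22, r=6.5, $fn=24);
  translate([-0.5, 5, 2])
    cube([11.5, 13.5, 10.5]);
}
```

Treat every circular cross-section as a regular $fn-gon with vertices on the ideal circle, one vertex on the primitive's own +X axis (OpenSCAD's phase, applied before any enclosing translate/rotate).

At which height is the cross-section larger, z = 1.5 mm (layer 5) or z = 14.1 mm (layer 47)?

layer 47 (z = 14.1 mm)

Layer 5 (z = 1.5): the r=4 cylinder contributes a regular 24-gon of circumradius 4 (area = (24/2)·4.000²·sin(360°/24) = 49.69 mm²); the cube at (12, 8.5) does not reach this height (z outside [5.5, 15]); the cylinder at (8.5, 9) is absent (z outside [5.5, 27.5]); the cube at (-0.5, 5) is absent (z outside [2, 12.5]); Combining (union): only the r=4 cylinder is present, so the union is just that shape — area = 49.69 mm². So its area = 49.69 mm². Layer 47 (z = 14.1): the cylinder is not intersected at this z (z outside [0, 13.5]); the cube at (12, 8.5) is present — its section is the full 25×14 rectangle (area 350.00 mm²); the r=6.5 cylinder at (8.5, 9) contributes a regular 24-gon of circumradius 6.5 (area = (24/2)·6.500²·sin(360°/24) = 131.22 mm²); the cube at (-0.5, 5) is absent (z outside [2, 12.5]); Combining (union): the regions partially overlap — summed areas 481.22 mm² minus the doubly-counted overlap 12.82 mm² gives 468.40 mm² — area = 468.40 mm². So its area = 468.40 mm². Layer 47 is larger (468.40 vs 49.69 mm²).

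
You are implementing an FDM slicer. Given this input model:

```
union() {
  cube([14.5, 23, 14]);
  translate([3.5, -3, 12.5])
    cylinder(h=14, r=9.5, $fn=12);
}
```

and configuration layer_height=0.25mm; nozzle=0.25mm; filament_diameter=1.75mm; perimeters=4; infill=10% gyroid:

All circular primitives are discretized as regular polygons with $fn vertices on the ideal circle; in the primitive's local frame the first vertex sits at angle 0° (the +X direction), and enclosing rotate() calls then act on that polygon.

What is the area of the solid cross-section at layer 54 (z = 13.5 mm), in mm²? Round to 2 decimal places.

542.75 mm²

At z = 13.5 mm: the cube is present — its section is the full 14.5×23 rectangle (area 333.50 mm²); the r=9.5 cylinder at (3.5, -3) gives a regular 12-gon of circumradius 9.5 (constant along its height) (area = (12/2)·9.500²·sin(360°/12) = 270.75 mm²); Taking the union: the regions partially overlap — summed areas 604.25 mm² minus the doubly-counted overlap 61.50 mm² gives 542.75 mm² — area = 542.75 mm². Overall, the cross-section is a single solid region. Net area = 542.75 mm².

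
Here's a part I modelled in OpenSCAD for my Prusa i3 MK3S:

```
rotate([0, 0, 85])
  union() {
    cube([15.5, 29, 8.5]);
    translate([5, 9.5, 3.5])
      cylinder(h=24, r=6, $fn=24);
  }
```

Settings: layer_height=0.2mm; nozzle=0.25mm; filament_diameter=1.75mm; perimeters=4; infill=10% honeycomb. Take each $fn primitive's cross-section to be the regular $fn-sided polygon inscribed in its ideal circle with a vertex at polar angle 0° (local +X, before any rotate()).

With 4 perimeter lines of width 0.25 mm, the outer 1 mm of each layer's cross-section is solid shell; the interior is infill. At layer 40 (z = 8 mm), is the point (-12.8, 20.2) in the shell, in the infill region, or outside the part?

At z = 8 mm: the cube is present — its section is the full 15.5×29 rectangle; the r=6 cylinder at (5, 9.5) contributes a regular 24-gon of circumradius 6; Merging all regions: the regions partially overlap (shared area 107.54 mm²), so overlapping operands fuse into one piece — 1 connected region; (whole slice rotated 85° about Z — lengths, areas and connectivity unchanged). Overall, the cross-section is a single solid region. Undo the 85° rotation: the query point maps to (19.008, 14.512) in the un-rotated model frame. The nearest boundary edge runs (15.50, 29.00)→(15.50, 0.00); distance from the point to it = 3.51 mm. The point is not inside any of the regions above, so it lies outside the cross-section (3.51 mm from the nearest boundary).

outside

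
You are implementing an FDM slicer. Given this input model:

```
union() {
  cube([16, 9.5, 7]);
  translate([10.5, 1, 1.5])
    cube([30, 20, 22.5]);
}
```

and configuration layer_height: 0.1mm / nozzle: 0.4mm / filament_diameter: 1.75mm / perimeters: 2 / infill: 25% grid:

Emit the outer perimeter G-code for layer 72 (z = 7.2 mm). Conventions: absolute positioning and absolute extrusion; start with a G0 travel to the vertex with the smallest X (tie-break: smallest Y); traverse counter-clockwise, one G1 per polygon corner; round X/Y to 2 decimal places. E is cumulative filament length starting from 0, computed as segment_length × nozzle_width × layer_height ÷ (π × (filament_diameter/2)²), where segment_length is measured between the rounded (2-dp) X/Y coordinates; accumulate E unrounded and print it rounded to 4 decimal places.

At z = 7.2 mm: the cube does not reach this height (z outside [0, 7]); the cube at (10.5, 1) is present — its section is the full 30×20 rectangle; Combining (union): only the 30×20 cube at (10.5, 1) is present, so the union is just that shape — 1 connected region. The outline is a single polygon with 4 vertices. Extrusion per mm of travel: 0.4 × 0.1 / (π × 0.875²) = 0.016630. Accumulating E over each segment gives final E = 1.6630.

G0 X10.50 Y1.00 Z7.20
G1 X40.50 Y1.00 E0.4989
G1 X40.50 Y21.00 E0.8315
G1 X10.50 Y21.00 E1.3304
G1 X10.50 Y1.00 E1.6630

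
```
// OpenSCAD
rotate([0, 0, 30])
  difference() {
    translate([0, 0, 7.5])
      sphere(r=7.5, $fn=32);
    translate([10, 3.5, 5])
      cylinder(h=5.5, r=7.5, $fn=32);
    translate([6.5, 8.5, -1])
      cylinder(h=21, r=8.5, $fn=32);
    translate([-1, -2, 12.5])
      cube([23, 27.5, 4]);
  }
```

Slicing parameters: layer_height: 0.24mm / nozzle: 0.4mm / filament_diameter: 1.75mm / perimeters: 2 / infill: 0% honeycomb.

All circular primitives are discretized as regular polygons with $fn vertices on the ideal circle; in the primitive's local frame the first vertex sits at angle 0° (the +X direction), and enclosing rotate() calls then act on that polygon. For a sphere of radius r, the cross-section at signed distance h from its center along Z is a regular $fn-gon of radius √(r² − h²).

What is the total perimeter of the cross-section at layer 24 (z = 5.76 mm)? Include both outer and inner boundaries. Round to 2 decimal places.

42.85 mm

At z = 5.76 mm: the sphere: section is a regular 32-gon, circumradius = √(r²−h²) = √(7.5²−1.74²) = 7.295 (perimeter = 2·32·7.295·sin(180°/32) = 45.76 mm); the r=7.5 cylinder at (10, 3.5) gives a regular 32-gon of circumradius 7.5 (constant along its height) (perimeter = 2·32·7.500·sin(180°/32) = 47.05 mm); the r=8.5 cylinder at (6.5, 8.5) gives a regular 32-gon of circumradius 8.5 (constant along its height) (perimeter = 2·32·8.500·sin(180°/32) = 53.32 mm); the cube at (-1, -2) is absent (z outside [12.5, 16.5]); After the difference (first − rest): starting from the r=7.5 sphere, the r=7.5 cylinder at (10, 3.5) partially overlaps it — only the 29.31 mm² overlap (of its 175.58 mm²) is removed, clipping the outline; the r=8.5 cylinder at (6.5, 8.5) partially overlaps it — only the 19.11 mm² overlap (of its 225.52 mm²) is removed, clipping the outline — boundary = 42.85 mm; (whole slice rotated 30° about Z — lengths, areas and connectivity unchanged). Overall, the cross-section is a single solid region. Total boundary length (outer) = 42.85 mm.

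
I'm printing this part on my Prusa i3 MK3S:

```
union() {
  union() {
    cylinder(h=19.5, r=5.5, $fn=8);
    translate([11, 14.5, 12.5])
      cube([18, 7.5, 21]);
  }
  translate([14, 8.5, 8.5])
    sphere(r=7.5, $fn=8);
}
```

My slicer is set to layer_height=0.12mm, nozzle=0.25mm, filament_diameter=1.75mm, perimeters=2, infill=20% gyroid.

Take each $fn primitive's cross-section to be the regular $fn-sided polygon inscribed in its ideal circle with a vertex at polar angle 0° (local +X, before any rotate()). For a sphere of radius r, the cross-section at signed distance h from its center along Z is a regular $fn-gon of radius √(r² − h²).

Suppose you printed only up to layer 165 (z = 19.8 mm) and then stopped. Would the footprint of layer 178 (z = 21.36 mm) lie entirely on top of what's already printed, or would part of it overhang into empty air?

entirely on top

Compare the two slices. At z = 19.8: the cylinder is absent (z outside [0, 19.5]); the cube at (11, 14.5) is present — its section is the full 18×7.5 rectangle (area 135.00 mm²); Combining (union): only the 18×7.5 cube at (11, 14.5) is present, so the union is just that shape — area = 135.00 mm²; the sphere at (14, 8.5) is absent (|z−center|=11.300 > r=7.5); Combining (union): only the result so far is present, so the union is just that shape — area = 135.00 mm². At z = 21.36: the cylinder is not intersected at this z (z outside [0, 19.5]); the cube at (11, 14.5) is present — its section is the full 18×7.5 rectangle (area 135.00 mm²); Taking the union: only the 18×7.5 cube at (11, 14.5) is present, so the union is just that shape — area = 135.00 mm²; the sphere at (14, 8.5) is absent (|z−center|=12.860 > r=7.5); Merging all regions: only the result so far is present, so the union is just that shape — area = 135.00 mm². Checking containment: the cross-section at z = 21.36 is a subset of the cross-section at z = 19.8.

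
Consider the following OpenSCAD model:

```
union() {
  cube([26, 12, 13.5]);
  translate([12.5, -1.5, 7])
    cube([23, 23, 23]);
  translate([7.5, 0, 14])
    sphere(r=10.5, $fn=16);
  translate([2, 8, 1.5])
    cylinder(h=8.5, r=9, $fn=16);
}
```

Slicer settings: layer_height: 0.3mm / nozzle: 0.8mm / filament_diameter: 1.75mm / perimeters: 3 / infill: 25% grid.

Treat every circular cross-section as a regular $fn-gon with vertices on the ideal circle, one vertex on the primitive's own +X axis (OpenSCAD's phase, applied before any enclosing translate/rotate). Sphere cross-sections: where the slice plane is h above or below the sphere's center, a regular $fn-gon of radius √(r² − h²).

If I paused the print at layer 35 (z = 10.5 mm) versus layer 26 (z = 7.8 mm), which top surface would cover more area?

Layer 35 (z = 10.5): the cube is present — its section is the full 26×12 rectangle (area 312.00 mm²); the cube at (12.5, -1.5) (footprint 23×23) is included at this height (area 529.00 mm²); the sphere at (7.5, 0): section is a regular 16-gon, circumradius = √(r²−h²) = √(10.5²−3.5²) = 9.899 (area = (16/2)·9.899²·sin(360°/16) = 300.02 mm²); the cylinder at (2, 8) does not reach this height (z outside [1.5, 10]); Merging all regions: the regions partially overlap — summed areas 1141.02 mm² minus the doubly-counted overlap 309.45 mm² gives 831.58 mm² — area = 831.58 mm². So its area = 831.58 mm². Layer 26 (z = 7.8): the cube is present — its section is the full 26×12 rectangle (area 312.00 mm²); the cube at (12.5, -1.5) is present — its section is the full 23×23 rectangle (area 529.00 mm²); the r=10.5 sphere at (7.5, 0) contributes a regular 16-gon of circumradius √(10.5²−6.2²) = 8.474 (area = (16/2)·8.474²·sin(360°/16) = 219.84 mm²); the cylinder at (2, 8): section is a regular 16-gon, circumradius r=9 (area = (16/2)·9.000²·sin(360°/16) = 247.98 mm²); Merging all regions: the regions partially overlap — summed areas 1308.82 mm² minus the doubly-counted overlap 399.32 mm² gives 909.51 mm² — area = 909.51 mm². So its area = 909.51 mm². Layer 26 is larger (909.51 vs 831.58 mm²).

layer 26 (z = 7.8 mm)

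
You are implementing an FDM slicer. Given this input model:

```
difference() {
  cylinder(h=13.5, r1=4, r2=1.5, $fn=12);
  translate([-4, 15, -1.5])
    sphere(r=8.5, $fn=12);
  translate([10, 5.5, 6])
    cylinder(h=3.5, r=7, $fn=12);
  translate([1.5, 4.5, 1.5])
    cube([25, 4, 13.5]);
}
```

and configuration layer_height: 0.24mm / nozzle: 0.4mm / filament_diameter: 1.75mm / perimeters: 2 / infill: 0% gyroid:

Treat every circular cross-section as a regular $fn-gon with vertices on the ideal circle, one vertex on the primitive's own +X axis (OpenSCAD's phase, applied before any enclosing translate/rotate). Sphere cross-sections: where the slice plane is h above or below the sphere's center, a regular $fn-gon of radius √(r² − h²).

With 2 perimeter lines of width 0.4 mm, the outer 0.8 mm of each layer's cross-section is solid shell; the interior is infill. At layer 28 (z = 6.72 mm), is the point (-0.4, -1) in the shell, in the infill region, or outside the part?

At z = 6.72 mm: the cone: at t=0.498 of its height the radius interpolates to r₁+(r₂−r₁)t = 2.756, giving a regular 12-gon of that circumradius; the sphere at (-4, 15): section is a regular 12-gon, circumradius = √(r²−h²) = √(8.5²−8.22²) = 2.164; the cylinder at (10, 5.5): section is a regular 12-gon, circumradius r=7; the cube at (1.5, 4.5) is present — its section is the full 25×4 rectangle; Subtracting the remaining from the first: starting from the cone, the r=8.5 sphere at (-4, 15) misses the remaining region (no effect); the r=7 cylinder at (10, 5.5) misses the remaining region (no effect); the 25×4 cube at (1.5, 4.5) misses the remaining region (no effect) — 1 connected region. Overall, the cross-section is a single solid region. The nearest boundary edge runs (-0.00, -2.76)→(-1.38, -2.39); distance from the point to it = 1.59 mm. The point is inside the cross-section and 1.59 mm from the nearest boundary — more than the 0.8 mm shell width (2 × 0.4), so it's in the infill interior.

infill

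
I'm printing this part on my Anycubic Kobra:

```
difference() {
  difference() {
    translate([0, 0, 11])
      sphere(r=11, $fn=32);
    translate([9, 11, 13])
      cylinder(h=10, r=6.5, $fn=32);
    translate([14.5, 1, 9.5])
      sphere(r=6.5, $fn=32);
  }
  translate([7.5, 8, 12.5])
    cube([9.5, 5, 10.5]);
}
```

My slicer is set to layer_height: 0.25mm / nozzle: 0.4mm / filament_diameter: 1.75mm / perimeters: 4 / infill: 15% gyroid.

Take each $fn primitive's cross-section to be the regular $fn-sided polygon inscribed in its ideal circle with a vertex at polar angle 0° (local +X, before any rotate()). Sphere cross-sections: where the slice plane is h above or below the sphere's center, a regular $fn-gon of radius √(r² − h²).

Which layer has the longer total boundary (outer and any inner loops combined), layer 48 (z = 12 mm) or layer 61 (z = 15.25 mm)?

Layer 48 (z = 12): the r=11 sphere contributes a regular 32-gon of circumradius √(11²−1²) = 10.954 (perimeter = 2·32·10.954·sin(180°/32) = 68.72 mm); the cylinder at (9, 11) does not reach this height (z outside [13, 23]); the r=6.5 sphere at (14.5, 1) slices to a regular 32-gon of circumradius 6.000 (√(r²−h²) with h=2.5 from center) (perimeter = 2·32·6.000·sin(180°/32) = 37.64 mm); Subtracting the remaining from the first: starting from the r=11 sphere, the r=6.5 sphere at (14.5, 1) partially overlaps it — only the 13.08 mm² overlap (of its 112.37 mm²) is removed, clipping the outline — boundary = 69.31 mm; the cube at (7.5, 8) is absent (z outside [12.5, 23]); Subtracting the remaining from the first: none of the subtracted shapes is present at this height, so that combined region is unchanged — boundary = 69.31 mm. So its perimeter = 69.31 mm. Layer 61 (z = 15.25): the r=11 sphere slices to a regular 32-gon of circumradius 10.146 (√(r²−h²) with h=4.25 from center) (perimeter = 2·32·10.146·sin(180°/32) = 63.65 mm); the cylinder at (9, 11): section is a regular 32-gon, circumradius r=6.5 (perimeter = 2·32·6.500·sin(180°/32) = 40.78 mm); the r=6.5 sphere at (14.5, 1) contributes a regular 32-gon of circumradius √(6.5²−5.75²) = 3.031 (perimeter = 2·32·3.031·sin(180°/32) = 19.01 mm); After the difference (first − rest): starting from the r=11 sphere, the r=6.5 cylinder at (9, 11) partially overlaps it — only the 13.38 mm² overlap (of its 131.88 mm²) is removed, clipping the outline; the r=6.5 sphere at (14.5, 1) misses the remaining region (no effect) — boundary = 64.06 mm; the 9.5×5 cube at (7.5, 8) contributes its full rectangle (perimeter 29.00 mm); After the difference (first − rest): starting from that combined region, the 9.5×5 cube at (7.5, 8) misses the remaining region (no effect) — boundary = 64.06 mm. So its perimeter = 64.06 mm. Layer 48 is larger (69.31 vs 64.06 mm).

layer 48 (z = 12 mm)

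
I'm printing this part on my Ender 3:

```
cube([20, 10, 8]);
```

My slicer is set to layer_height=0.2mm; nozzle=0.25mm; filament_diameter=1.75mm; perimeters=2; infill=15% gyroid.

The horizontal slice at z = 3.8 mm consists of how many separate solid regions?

At z = 3.8 mm: the cube is present — its section is the full 20×10 rectangle. The result has 1 disconnected region.

1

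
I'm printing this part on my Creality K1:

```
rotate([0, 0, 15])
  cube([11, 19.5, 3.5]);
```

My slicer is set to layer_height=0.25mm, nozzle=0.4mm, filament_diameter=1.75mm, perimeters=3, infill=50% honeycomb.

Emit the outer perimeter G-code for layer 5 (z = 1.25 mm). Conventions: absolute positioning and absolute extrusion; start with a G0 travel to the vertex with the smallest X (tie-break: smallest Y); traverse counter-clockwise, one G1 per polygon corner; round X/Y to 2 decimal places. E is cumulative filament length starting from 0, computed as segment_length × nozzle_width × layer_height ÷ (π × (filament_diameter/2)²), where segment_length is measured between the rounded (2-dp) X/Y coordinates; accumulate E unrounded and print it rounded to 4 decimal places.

At z = 1.25 mm: the 11×19.5 cube contributes its full rectangle; (whole slice rotated 15° about Z — lengths, areas and connectivity unchanged). The outline is a single polygon with 4 vertices. Extrusion per mm of travel: 0.4 × 0.25 / (π × 0.875²) = 0.041575. Accumulating E over each segment gives final E = 2.5364.

G0 X-5.05 Y18.84 Z1.25
G1 X0.00 Y0.00 E0.8109
G1 X10.63 Y2.85 E1.2685
G1 X5.58 Y21.68 E2.0790
G1 X-5.05 Y18.84 E2.5364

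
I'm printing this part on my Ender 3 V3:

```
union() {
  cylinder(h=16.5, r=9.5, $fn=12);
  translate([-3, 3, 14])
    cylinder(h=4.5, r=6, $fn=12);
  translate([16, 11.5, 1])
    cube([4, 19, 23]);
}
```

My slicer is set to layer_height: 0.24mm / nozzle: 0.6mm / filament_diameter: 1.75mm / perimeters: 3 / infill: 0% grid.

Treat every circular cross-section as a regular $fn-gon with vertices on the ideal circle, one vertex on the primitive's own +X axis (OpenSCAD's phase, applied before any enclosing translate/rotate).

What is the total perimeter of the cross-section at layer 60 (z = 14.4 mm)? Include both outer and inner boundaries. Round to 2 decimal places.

At z = 14.4 mm: the r=9.5 cylinder contributes a regular 12-gon of circumradius 9.5 (perimeter = 2·12·9.500·sin(180°/12) = 59.01 mm); the r=6 cylinder at (-3, 3) gives a regular 12-gon of circumradius 6 (constant along its height) (perimeter = 2·12·6.000·sin(180°/12) = 37.27 mm); the 4×19 cube at (16, 11.5) contributes its full rectangle (perimeter 46.00 mm); Combining (union): the regions partially overlap (shared area 102.93 mm²), so the edge portions inside another operand are dropped and the merged outline is re-measured after clipping — boundary = 105.79 mm. Overall, the cross-section has 2 separate islands. Total boundary length (outer) = 105.79 mm.

105.79 mm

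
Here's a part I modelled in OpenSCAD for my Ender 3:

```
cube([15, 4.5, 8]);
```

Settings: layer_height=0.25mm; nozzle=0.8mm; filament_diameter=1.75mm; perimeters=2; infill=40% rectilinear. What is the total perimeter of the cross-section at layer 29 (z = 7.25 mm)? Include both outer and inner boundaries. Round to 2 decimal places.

At z = 7.25 mm: the cube is present — its section is the full 15×4.5 rectangle (perimeter 39.00 mm). Overall, the cross-section is a single solid region. Total boundary length (outer) = 39.00 mm.

39.00 mm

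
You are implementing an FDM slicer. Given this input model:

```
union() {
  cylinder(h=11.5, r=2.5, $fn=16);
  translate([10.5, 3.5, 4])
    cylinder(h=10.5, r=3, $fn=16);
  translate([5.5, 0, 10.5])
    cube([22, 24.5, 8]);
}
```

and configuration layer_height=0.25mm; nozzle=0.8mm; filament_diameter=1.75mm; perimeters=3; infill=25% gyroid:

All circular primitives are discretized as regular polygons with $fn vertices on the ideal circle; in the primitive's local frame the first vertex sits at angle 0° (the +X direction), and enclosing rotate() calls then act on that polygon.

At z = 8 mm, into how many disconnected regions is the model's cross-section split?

2

At z = 8 mm: the r=2.5 cylinder contributes a regular 16-gon of circumradius 2.5; the cylinder at (10.5, 3.5): section is a regular 16-gon, circumradius r=3; the cube at (5.5, 0) is not intersected at this z (z outside [10.5, 18.5]); Merging all regions: the 2 present regions are separate (no shared area or edge), so areas and boundary lengths simply add and each stays a separate island — 2 connected regions. The result has 2 disconnected regions.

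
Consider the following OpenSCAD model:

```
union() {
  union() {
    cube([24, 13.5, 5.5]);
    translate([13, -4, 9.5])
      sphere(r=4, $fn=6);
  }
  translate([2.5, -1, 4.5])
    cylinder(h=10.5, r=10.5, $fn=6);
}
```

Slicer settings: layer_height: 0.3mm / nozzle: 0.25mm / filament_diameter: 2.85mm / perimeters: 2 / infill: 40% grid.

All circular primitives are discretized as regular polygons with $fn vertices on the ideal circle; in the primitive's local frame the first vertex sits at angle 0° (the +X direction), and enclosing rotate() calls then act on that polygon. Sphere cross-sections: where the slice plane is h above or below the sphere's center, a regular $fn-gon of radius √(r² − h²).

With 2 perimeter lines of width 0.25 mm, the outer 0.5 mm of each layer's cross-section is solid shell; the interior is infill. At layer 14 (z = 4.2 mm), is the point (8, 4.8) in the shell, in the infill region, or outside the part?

At z = 4.2 mm: the cube is present — its section is the full 24×13.5 rectangle; the sphere at (13, -4) does not reach this height (|z−center|=5.300 > r=4); Merging all regions: only the 24×13.5 cube is present, so the union is just that shape — 1 connected region; the cylinder at (2.5, -1) is absent (z outside [4.5, 15]); Taking the union: only the result so far is present, so the union is just that shape — 1 connected region. Overall, the cross-section is a single solid region. The nearest boundary edge runs (0.00, 0.00)→(24.00, 0.00); distance from the point to it = 4.80 mm. The point is inside the cross-section and 4.80 mm from the nearest boundary — more than the 0.5 mm shell width (2 × 0.25), so it's in the infill interior.

infill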